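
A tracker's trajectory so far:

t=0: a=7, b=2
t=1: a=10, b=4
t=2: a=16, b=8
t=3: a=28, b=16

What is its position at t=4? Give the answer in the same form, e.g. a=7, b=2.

The jumps are (+3,+2), (+6,+4), (+12,+8) — a geometric progression with ratio 2.
step 4: a=28, b=16 + (+24,+16) → a=52, b=32

a=52, b=32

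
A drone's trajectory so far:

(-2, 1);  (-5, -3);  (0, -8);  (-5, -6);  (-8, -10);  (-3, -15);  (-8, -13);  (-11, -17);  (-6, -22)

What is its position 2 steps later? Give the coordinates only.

(-14, -24)

Differencing gives (-3, -4), (+5, -5), (-5, +2), (-3, -4), (+5, -5), (-5, +2), (-3, -4), (+5, -5). This is the pattern (-3, -4), (+5, -5), (-5, +2) repeated.
step 9: apply (-5, +2) → (-11, -20)
step 10: apply (-3, -4) → (-14, -24)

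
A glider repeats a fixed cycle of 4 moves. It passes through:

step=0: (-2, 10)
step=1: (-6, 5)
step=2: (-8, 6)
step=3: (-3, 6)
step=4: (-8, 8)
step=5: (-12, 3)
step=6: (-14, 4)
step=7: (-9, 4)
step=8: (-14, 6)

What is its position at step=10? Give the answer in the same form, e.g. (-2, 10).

Differencing gives (-4, -5), (-2, +1), (+5, +0), (-5, +2), (-4, -5), (-2, +1), (+5, +0), (-5, +2). This is the pattern (-4, -5), (-2, +1), (+5, +0), (-5, +2) repeated.
step 9: apply (-4, -5) → (-18, 1)
step 10: apply (-2, +1) → (-20, 2)

(-20, 2)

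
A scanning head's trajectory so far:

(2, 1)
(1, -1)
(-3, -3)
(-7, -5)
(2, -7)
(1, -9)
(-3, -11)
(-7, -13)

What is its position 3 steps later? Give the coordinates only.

(-3, -19)

The first coordinate repeats the cycle [2, 1, -3, -7] with period 4; step 10 mod 4 = 2, giving -3.
The second coordinate changes by -2 each step, so at step 10 it is 1 + 10·(-2) = -19.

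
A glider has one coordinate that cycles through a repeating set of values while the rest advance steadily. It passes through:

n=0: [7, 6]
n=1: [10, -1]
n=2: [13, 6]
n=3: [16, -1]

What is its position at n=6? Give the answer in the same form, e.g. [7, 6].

[25, 6]

The first coordinate changes by +3 each step, so at step 6 it is 7 + 6·(3) = 25.
The second coordinate repeats the cycle [6, -1] with period 2; step 6 mod 2 = 0, giving 6.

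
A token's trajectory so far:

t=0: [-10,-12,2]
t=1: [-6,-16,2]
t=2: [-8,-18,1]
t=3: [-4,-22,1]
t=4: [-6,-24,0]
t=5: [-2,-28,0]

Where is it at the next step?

Step-to-step displacements: [+4,-4,+0], [-2,-2,-1], [+4,-4,+0], [-2,-2,-1], [+4,-4,+0] — a repeating cycle of length 2.
step 6: apply [-2,-2,-1] → [-4,-30,-1]

[-4,-30,-1]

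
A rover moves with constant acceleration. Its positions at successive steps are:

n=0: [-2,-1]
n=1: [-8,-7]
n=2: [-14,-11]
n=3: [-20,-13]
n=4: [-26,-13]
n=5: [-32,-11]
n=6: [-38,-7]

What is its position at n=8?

[-50,7]

Successive displacements: [-6,-6], [-6,-4], [-6,-2], [-6,+0], [-6,+2], [-6,+4] — each changes by [+0,+2].
step 7: [-38,-7] + [-6,+6] → [-44,-1]
step 8: [-44,-1] + [-6,+8] → [-50,7]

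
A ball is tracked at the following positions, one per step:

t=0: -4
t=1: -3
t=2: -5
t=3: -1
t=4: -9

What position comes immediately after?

Consecutive displacements +1, -2, +4, -8 scale by a factor of -2 each step.
step 5: -9 + 16 → 7

7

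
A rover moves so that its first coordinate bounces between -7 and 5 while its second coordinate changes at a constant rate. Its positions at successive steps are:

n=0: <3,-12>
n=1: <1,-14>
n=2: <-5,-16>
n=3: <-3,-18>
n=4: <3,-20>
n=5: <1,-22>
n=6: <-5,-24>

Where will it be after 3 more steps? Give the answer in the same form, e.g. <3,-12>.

<1,-30>

The first coordinate reflects between -7 and 5, moving 6 per step.
  step 7: -5 → -3
  step 8: -3 → 3
  step 9: 3 → 1
The second coordinate changes by -2 each step: at step 9 it is -30.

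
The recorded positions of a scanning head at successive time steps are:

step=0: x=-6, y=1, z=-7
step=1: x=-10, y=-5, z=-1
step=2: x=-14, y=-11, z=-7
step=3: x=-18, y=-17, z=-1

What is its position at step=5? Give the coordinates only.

The x coordinate changes by -4 each step, so at step 5 it is -6 + 5·(-4) = -26.
The y coordinate changes by -6 each step, so at step 5 it is 1 + 5·(-6) = -29.
The z coordinate repeats the cycle [-7, -1] with period 2; step 5 mod 2 = 1, giving -1.

x=-26, y=-29, z=-1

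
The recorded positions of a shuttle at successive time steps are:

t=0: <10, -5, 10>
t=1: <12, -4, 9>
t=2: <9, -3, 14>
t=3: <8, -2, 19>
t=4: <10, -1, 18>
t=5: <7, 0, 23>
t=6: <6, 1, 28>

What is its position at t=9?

Differencing gives <+2, +1, -1>, <-3, +1, +5>, <-1, +1, +5>, <+2, +1, -1>, <-3, +1, +5>, <-1, +1, +5>. This is the pattern <+2, +1, -1>, <-3, +1, +5>, <-1, +1, +5> repeated.
step 7: apply <+2, +1, -1> → <8, 2, 27>
step 8: apply <-3, +1, +5> → <5, 3, 32>
step 9: apply <-1, +1, +5> → <4, 4, 37>

<4, 4, 37>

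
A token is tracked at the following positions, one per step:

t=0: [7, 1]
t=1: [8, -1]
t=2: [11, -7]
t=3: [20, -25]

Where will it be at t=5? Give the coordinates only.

[128, -241]

Step-to-step displacements: [+1, -2], [+3, -6], [+9, -18]; each is 3× the previous.
step 4: [20, -25] + [+27, -54] → [47, -79]
step 5: [47, -79] + [+81, -162] → [128, -241]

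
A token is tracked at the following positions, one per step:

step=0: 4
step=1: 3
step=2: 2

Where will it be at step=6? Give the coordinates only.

Constant displacement of -1 per step.
step 3: 2 − 1 → 1
step 4: 1 − 1 → 0
step 5: 0 − 1 → -1
step 6: -1 − 1 → -2

-2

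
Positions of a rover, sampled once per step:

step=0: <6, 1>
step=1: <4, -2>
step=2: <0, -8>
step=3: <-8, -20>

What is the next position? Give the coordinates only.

Consecutive displacements <-2, -3>, <-4, -6>, <-8, -12> scale by a factor of 2 each step.
step 4: <-8, -20> + <-16, -24> → <-24, -44>

<-24, -44>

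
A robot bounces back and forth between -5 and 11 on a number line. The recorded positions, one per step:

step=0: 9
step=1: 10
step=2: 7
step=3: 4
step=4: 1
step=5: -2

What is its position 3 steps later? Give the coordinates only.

1

The value travels 3 per step and bounces off the walls at -5 and 11.
  step 6: -2 → -5
  step 7: -5 → -2
  step 8: -2 → 1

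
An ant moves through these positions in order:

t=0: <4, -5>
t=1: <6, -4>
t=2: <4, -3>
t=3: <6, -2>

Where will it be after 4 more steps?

The first coordinate repeats the cycle [4, 6] with period 2; step 7 mod 2 = 1, giving 6.
The second coordinate changes by +1 each step, so at step 7 it is -5 + 7·(1) = 2.

<6, 2>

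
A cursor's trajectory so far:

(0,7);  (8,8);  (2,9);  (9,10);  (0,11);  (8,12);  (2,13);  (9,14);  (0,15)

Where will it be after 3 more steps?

(9,18)

The first coordinate repeats the cycle [0, 8, 2, 9] with period 4; step 11 mod 4 = 3, giving 9.
The second coordinate changes by +1 each step, so at step 11 it is 7 + 11·(1) = 18.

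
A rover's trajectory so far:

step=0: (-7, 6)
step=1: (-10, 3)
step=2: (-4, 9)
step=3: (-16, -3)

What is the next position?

Step-to-step displacements: (-3, -3), (+6, +6), (-12, -12); each is -2× the previous.
step 4: (-16, -3) + (+24, +24) → (8, 21)

(8, 21)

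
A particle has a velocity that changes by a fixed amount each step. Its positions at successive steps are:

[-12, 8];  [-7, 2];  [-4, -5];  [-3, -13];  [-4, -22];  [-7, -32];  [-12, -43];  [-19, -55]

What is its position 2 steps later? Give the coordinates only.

Taking differences between consecutive positions: [+5, -6], [+3, -7], [+1, -8], [-1, -9], [-3, -10], [-5, -11], [-7, -12]. These grow by [-2, -1] each step.
step 8: [-19, -55] + [-9, -13] → [-28, -68]
step 9: [-28, -68] + [-11, -14] → [-39, -82]

[-39, -82]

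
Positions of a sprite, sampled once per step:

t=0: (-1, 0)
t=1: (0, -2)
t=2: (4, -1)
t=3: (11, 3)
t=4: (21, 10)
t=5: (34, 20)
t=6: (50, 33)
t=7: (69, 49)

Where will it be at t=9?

(116, 90)

Taking differences between consecutive positions: (+1, -2), (+4, +1), (+7, +4), (+10, +7), (+13, +10), (+16, +13), (+19, +16). These grow by (+3, +3) each step.
step 8: (69, 49) + (+22, +19) → (91, 68)
step 9: (91, 68) + (+25, +22) → (116, 90)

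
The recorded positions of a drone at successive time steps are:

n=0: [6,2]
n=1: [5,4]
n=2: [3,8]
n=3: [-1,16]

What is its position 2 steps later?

Step-to-step displacements: [-1,+2], [-2,+4], [-4,+8]; each is 2× the previous.
step 4: [-1,16] + [-8,+16] → [-9,32]
step 5: [-9,32] + [-16,+32] → [-25,64]

[-25,64]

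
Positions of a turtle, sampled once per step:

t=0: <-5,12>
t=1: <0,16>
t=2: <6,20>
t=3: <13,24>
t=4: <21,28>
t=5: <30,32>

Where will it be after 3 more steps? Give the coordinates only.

Taking differences between consecutive positions: <+5,+4>, <+6,+4>, <+7,+4>, <+8,+4>, <+9,+4>. These grow by <+1,+0> each step.
step 6: <30,32> + <+10,+4> → <40,36>
step 7: <40,36> + <+11,+4> → <51,40>
step 8: <51,40> + <+12,+4> → <63,44>

<63,44>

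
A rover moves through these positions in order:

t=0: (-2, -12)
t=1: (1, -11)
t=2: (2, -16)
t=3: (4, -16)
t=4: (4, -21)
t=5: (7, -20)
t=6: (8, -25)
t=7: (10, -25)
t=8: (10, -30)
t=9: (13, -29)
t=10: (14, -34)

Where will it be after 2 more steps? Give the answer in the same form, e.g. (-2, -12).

Step-to-step displacements: (+3, +1), (+1, -5), (+2, +0), (+0, -5), (+3, +1), (+1, -5), (+2, +0), (+0, -5), (+3, +1), (+1, -5) — a repeating cycle of length 4.
step 11: apply (+2, +0) → (16, -34)
step 12: apply (+0, -5) → (16, -39)

(16, -39)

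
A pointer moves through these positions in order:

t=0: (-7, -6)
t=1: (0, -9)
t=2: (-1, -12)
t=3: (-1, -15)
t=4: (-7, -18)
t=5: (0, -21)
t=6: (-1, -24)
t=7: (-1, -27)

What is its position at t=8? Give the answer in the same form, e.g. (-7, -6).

(-7, -30)

The first coordinate repeats the cycle [-7, 0, -1, -1] with period 4; step 8 mod 4 = 0, giving -7.
The second coordinate changes by -3 each step, so at step 8 it is -6 + 8·(-3) = -30.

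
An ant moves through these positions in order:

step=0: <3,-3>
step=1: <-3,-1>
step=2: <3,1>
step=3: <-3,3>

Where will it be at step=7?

<-3,11>

The first coordinate repeats the cycle [3, -3] with period 2; step 7 mod 2 = 1, giving -3.
The second coordinate changes by +2 each step, so at step 7 it is -3 + 7·(2) = 11.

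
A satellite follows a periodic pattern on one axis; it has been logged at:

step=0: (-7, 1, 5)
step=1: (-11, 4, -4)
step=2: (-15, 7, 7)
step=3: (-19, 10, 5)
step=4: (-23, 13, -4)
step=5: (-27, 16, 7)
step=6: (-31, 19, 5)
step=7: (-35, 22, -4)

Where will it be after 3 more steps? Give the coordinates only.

The first coordinate changes by -4 each step, so at step 10 it is -7 + 10·(-4) = -47.
The second coordinate changes by +3 each step, so at step 10 it is 1 + 10·(3) = 31.
The third coordinate repeats the cycle [5, -4, 7] with period 3; step 10 mod 3 = 1, giving -4.

(-47, 31, -4)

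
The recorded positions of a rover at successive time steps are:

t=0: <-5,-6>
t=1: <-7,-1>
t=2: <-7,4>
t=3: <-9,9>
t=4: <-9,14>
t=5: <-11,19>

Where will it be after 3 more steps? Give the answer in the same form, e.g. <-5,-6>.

Differencing gives <-2,+5>, <+0,+5>, <-2,+5>, <+0,+5>, <-2,+5>. This is the pattern <-2,+5>, <+0,+5> repeated.
step 6: apply <+0,+5> → <-11,24>
step 7: apply <-2,+5> → <-13,29>
step 8: apply <+0,+5> → <-13,34>

<-13,34>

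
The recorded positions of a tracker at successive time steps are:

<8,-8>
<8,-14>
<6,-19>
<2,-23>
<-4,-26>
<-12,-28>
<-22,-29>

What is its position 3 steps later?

Successive displacements: <+0,-6>, <-2,-5>, <-4,-4>, <-6,-3>, <-8,-2>, <-10,-1> — each changes by <-2,+1>.
step 7: <-22,-29> + <-12,+0> → <-34,-29>
step 8: <-34,-29> + <-14,+1> → <-48,-28>
step 9: <-48,-28> + <-16,+2> → <-64,-26>

<-64,-26>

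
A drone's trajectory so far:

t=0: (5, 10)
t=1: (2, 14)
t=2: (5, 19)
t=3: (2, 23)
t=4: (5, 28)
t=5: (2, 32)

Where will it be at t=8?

Differencing gives (-3, +4), (+3, +5), (-3, +4), (+3, +5), (-3, +4). This is the pattern (-3, +4), (+3, +5) repeated.
step 6: apply (+3, +5) → (5, 37)
step 7: apply (-3, +4) → (2, 41)
step 8: apply (+3, +5) → (5, 46)

(5, 46)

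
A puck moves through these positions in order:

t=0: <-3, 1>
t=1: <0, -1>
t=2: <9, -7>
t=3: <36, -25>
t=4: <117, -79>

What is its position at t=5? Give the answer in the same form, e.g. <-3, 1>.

<360, -241>

Step-to-step displacements: <+3, -2>, <+9, -6>, <+27, -18>, <+81, -54>; each is 3× the previous.
step 5: <117, -79> + <+243, -162> → <360, -241>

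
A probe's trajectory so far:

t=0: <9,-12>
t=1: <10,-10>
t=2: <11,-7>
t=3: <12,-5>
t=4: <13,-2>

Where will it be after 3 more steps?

<16,5>

The moves between consecutive positions are <+1,+2>, <+1,+3>, <+1,+2>, <+1,+3>; they repeat the 2-cycle [<+1,+2>, <+1,+3>].
step 5: apply <+1,+2> → <14,0>
step 6: apply <+1,+3> → <15,3>
step 7: apply <+1,+2> → <16,5>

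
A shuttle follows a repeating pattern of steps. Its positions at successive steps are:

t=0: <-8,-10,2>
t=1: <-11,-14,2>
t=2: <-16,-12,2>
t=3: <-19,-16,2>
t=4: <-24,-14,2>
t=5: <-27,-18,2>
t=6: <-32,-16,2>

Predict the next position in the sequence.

<-35,-20,2>

Step-to-step displacements: <-3,-4,+0>, <-5,+2,+0>, <-3,-4,+0>, <-5,+2,+0>, <-3,-4,+0>, <-5,+2,+0> — a repeating cycle of length 2.
step 7: apply <-3,-4,+0> → <-35,-20,2>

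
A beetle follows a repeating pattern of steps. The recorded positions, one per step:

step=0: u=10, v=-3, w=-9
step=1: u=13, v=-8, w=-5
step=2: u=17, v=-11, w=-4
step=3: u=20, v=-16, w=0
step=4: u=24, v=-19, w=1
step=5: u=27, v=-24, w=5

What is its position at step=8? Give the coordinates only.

Differencing gives (+3, -5, +4), (+4, -3, +1), (+3, -5, +4), (+4, -3, +1), (+3, -5, +4). This is the pattern (+3, -5, +4), (+4, -3, +1) repeated.
step 6: apply (+4, -3, +1) → u=31, v=-27, w=6
step 7: apply (+3, -5, +4) → u=34, v=-32, w=10
step 8: apply (+4, -3, +1) → u=38, v=-35, w=11

u=38, v=-35, w=11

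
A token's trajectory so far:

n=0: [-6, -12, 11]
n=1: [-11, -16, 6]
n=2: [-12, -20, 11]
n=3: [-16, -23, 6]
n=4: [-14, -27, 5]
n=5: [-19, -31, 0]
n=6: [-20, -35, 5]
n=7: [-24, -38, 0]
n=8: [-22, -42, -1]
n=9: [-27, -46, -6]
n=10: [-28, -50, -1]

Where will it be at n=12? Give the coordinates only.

Differencing gives [-5, -4, -5], [-1, -4, +5], [-4, -3, -5], [+2, -4, -1], [-5, -4, -5], [-1, -4, +5], [-4, -3, -5], [+2, -4, -1], [-5, -4, -5], [-1, -4, +5]. This is the pattern [-5, -4, -5], [-1, -4, +5], [-4, -3, -5], [+2, -4, -1] repeated.
step 11: apply [-4, -3, -5] → [-32, -53, -6]
step 12: apply [+2, -4, -1] → [-30, -57, -7]

[-30, -57, -7]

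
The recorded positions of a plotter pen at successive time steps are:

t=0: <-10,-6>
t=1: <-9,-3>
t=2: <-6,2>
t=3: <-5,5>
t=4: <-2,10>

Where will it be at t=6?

The moves between consecutive positions are <+1,+3>, <+3,+5>, <+1,+3>, <+3,+5>; they repeat the 2-cycle [<+1,+3>, <+3,+5>].
step 5: apply <+1,+3> → <-1,13>
step 6: apply <+3,+5> → <2,18>

<2,18>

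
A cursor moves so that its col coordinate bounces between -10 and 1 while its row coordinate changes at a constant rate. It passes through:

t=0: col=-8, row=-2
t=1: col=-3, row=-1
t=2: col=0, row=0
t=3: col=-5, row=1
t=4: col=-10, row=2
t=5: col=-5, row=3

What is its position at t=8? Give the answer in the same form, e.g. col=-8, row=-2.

The col coordinate reflects between -10 and 1, moving 5 per step.
  step 6: -5 → 0
  step 7: 0 → -3
  step 8: -3 → -8
The row coordinate changes by +1 each step: at step 8 it is 6.

col=-8, row=6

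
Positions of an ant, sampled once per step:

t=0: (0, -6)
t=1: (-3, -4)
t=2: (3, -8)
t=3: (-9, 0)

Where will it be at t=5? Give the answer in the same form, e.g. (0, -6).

(-33, 16)

Step-to-step displacements: (-3, +2), (+6, -4), (-12, +8); each is -2× the previous.
step 4: (-9, 0) + (+24, -16) → (15, -16)
step 5: (15, -16) + (-48, +32) → (-33, 16)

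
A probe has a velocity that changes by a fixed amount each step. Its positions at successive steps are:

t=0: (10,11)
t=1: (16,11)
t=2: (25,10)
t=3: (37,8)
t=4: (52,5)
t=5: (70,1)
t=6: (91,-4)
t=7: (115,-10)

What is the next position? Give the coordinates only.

(142,-17)

Successive displacements: (+6,+0), (+9,-1), (+12,-2), (+15,-3), (+18,-4), (+21,-5), (+24,-6) — each changes by (+3,-1).
step 8: (115,-10) + (+27,-7) → (142,-17)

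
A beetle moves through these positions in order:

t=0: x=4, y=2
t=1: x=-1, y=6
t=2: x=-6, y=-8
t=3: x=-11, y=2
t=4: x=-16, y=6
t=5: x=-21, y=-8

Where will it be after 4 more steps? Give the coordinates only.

The x coordinate changes by -5 each step, so at step 9 it is 4 + 9·(-5) = -41.
The y coordinate repeats the cycle [2, 6, -8] with period 3; step 9 mod 3 = 0, giving 2.

x=-41, y=2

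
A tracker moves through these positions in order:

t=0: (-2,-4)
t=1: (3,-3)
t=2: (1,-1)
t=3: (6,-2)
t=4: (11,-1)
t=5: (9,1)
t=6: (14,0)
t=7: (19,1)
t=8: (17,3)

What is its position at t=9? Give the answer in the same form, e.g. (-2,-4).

Differencing gives (+5,+1), (-2,+2), (+5,-1), (+5,+1), (-2,+2), (+5,-1), (+5,+1), (-2,+2). This is the pattern (+5,+1), (-2,+2), (+5,-1) repeated.
step 9: apply (+5,-1) → (22,2)

(22,2)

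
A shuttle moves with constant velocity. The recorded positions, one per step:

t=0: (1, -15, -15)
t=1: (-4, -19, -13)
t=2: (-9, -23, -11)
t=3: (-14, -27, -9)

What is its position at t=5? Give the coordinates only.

(-24, -35, -5)

Constant displacement of (-5, -4, +2) per step.
step 4: (-14, -27, -9) + (-5, -4, +2) → (-19, -31, -7)
step 5: (-19, -31, -7) + (-5, -4, +2) → (-24, -35, -5)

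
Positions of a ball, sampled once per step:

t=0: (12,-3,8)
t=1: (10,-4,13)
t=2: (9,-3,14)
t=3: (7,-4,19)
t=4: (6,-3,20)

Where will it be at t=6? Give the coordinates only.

(3,-3,26)

Step-to-step displacements: (-2,-1,+5), (-1,+1,+1), (-2,-1,+5), (-1,+1,+1) — a repeating cycle of length 2.
step 5: apply (-2,-1,+5) → (4,-4,25)
step 6: apply (-1,+1,+1) → (3,-3,26)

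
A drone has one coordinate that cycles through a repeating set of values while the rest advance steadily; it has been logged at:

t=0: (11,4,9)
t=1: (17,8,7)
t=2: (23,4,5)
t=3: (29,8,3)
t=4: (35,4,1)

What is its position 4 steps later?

(59,4,-7)

First: linear, +6 per step → 59 at step 8.
Second: cycles through 4, 8 every 2 steps. Step 8 lands at position 0 of the cycle → 4.
Third: linear, -2 per step → -7 at step 8.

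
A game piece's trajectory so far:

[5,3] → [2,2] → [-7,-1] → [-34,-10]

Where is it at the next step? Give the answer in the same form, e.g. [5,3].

[-115,-37]

Consecutive displacements [-3,-1], [-9,-3], [-27,-9] scale by a factor of 3 each step.
step 4: [-34,-10] + [-81,-27] → [-115,-37]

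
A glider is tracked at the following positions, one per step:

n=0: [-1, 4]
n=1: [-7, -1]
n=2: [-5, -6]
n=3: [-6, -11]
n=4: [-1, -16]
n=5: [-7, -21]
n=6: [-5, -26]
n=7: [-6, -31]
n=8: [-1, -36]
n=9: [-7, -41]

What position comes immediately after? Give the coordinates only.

The first coordinate repeats the cycle [-1, -7, -5, -6] with period 4; step 10 mod 4 = 2, giving -5.
The second coordinate changes by -5 each step, so at step 10 it is 4 + 10·(-5) = -46.

[-5, -46]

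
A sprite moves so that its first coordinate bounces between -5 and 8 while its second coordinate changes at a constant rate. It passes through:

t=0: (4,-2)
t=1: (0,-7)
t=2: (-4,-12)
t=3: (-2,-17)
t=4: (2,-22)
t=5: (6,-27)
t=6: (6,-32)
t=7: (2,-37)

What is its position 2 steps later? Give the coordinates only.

The first coordinate travels 4 per step and bounces off the walls at -5 and 8.
  step 8: 2 → -2
  step 9: -2 → -4
The second coordinate changes by -5 each step: at step 9 it is -47.

(-4,-47)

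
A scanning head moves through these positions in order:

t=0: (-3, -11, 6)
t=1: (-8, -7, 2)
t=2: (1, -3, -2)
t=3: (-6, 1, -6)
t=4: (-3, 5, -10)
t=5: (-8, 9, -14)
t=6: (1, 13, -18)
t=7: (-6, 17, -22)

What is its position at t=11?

(-6, 33, -38)

The first coordinate repeats the cycle [-3, -8, 1, -6] with period 4; step 11 mod 4 = 3, giving -6.
The second coordinate changes by +4 each step, so at step 11 it is -11 + 11·(4) = 33.
The third coordinate changes by -4 each step, so at step 11 it is 6 + 11·(-4) = -38.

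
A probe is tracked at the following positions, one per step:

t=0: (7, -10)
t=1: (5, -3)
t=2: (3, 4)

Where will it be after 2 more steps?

The position changes by (-2, +7) every step.
step 3: (3, 4) + (-2, +7) → (1, 11)
step 4: (1, 11) + (-2, +7) → (-1, 18)

(-1, 18)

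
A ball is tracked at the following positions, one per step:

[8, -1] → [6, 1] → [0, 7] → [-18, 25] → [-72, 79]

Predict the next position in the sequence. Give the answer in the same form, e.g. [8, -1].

Consecutive displacements [-2, +2], [-6, +6], [-18, +18], [-54, +54] scale by a factor of 3 each step.
step 5: [-72, 79] + [-162, +162] → [-234, 241]

[-234, 241]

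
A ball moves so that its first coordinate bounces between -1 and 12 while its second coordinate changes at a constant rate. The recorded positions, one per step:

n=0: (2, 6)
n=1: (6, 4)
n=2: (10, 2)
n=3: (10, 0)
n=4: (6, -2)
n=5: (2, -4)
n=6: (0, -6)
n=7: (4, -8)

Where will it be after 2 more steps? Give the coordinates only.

The first coordinate travels 4 per step and bounces off the walls at -1 and 12.
  step 8: 4 → 8
  step 9: 8 → 12
The second coordinate changes by -2 each step: at step 9 it is -12.

(12, -12)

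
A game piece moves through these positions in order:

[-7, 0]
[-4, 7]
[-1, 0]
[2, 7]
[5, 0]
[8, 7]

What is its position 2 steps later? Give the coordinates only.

First: linear, +3 per step → 14 at step 7.
Second: cycles through 0, 7 every 2 steps. Step 7 lands at position 1 of the cycle → 7.

[14, 7]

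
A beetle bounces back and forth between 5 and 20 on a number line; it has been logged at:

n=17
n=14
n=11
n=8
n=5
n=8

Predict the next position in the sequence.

The value travels 3 per step and bounces off the walls at 5 and 20.
  step 6: 8 → 11

n=11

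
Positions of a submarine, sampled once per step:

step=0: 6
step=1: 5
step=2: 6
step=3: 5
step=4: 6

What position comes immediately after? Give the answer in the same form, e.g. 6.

The jumps are -1, +1, -1, +1 — a geometric progression with ratio -1.
step 5: 6 − 1 → 5

5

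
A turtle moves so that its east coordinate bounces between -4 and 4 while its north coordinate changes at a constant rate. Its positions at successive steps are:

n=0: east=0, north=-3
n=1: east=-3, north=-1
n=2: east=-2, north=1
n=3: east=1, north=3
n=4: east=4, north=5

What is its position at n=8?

east=0, north=13

The east coordinate reflects between -4 and 4, moving 3 per step.
  step 5: 4 → 1
  step 6: 1 → -2
  step 7: -2 → -3
  step 8: -3 → 0
The north coordinate changes by +2 each step: at step 8 it is 13.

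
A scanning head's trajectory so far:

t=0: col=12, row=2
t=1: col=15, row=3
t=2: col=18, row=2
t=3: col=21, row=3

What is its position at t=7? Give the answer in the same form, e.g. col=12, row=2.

Col: linear, +3 per step → 33 at step 7.
Row: cycles through 2, 3 every 2 steps. Step 7 lands at position 1 of the cycle → 3.

col=33, row=3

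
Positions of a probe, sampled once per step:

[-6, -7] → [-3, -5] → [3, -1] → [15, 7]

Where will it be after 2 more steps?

[87, 55]

The jumps are [+3, +2], [+6, +4], [+12, +8] — a geometric progression with ratio 2.
step 4: [15, 7] + [+24, +16] → [39, 23]
step 5: [39, 23] + [+48, +32] → [87, 55]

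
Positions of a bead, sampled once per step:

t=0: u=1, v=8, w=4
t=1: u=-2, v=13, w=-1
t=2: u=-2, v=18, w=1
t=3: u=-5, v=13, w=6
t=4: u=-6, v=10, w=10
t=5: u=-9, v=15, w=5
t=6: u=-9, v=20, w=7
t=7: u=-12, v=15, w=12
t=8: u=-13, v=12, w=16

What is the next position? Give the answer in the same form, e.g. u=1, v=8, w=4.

Step-to-step displacements: (-3, +5, -5), (+0, +5, +2), (-3, -5, +5), (-1, -3, +4), (-3, +5, -5), (+0, +5, +2), (-3, -5, +5), (-1, -3, +4) — a repeating cycle of length 4.
step 9: apply (-3, +5, -5) → u=-16, v=17, w=11

u=-16, v=17, w=11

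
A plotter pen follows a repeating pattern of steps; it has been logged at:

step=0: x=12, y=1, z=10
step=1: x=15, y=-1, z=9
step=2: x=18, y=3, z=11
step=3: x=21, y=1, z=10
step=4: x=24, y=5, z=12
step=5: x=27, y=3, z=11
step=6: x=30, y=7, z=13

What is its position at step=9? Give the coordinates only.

The moves between consecutive positions are (+3, -2, -1), (+3, +4, +2), (+3, -2, -1), (+3, +4, +2), (+3, -2, -1), (+3, +4, +2); they repeat the 2-cycle [(+3, -2, -1), (+3, +4, +2)].
step 7: apply (+3, -2, -1) → x=33, y=5, z=12
step 8: apply (+3, +4, +2) → x=36, y=9, z=14
step 9: apply (+3, -2, -1) → x=39, y=7, z=13

x=39, y=7, z=13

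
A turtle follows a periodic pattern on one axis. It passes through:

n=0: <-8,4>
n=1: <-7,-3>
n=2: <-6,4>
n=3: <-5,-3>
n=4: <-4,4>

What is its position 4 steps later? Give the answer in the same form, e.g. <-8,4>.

<0,4>

First: linear, +1 per step → 0 at step 8.
Second: cycles through 4, -3 every 2 steps. Step 8 lands at position 0 of the cycle → 4.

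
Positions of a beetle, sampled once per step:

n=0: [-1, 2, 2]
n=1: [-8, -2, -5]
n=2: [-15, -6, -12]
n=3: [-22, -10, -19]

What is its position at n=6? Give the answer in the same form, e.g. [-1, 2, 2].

[-43, -22, -40]

Each step adds [-7, -4, -7] to the position.
step 4: [-22, -10, -19] + [-7, -4, -7] → [-29, -14, -26]
step 5: [-29, -14, -26] + [-7, -4, -7] → [-36, -18, -33]
step 6: [-36, -18, -33] + [-7, -4, -7] → [-43, -22, -40]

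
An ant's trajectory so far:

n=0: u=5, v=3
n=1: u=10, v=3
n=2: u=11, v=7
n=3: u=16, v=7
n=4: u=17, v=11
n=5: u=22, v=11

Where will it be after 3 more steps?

Differencing gives (+5,+0), (+1,+4), (+5,+0), (+1,+4), (+5,+0). This is the pattern (+5,+0), (+1,+4) repeated.
step 6: apply (+1,+4) → u=23, v=15
step 7: apply (+5,+0) → u=28, v=15
step 8: apply (+1,+4) → u=29, v=19

u=29, v=19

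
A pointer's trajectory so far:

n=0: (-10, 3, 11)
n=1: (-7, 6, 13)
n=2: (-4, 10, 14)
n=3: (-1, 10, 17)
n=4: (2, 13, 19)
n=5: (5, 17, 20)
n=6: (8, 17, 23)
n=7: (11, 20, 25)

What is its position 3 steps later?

(20, 27, 31)

The moves between consecutive positions are (+3, +3, +2), (+3, +4, +1), (+3, +0, +3), (+3, +3, +2), (+3, +4, +1), (+3, +0, +3), (+3, +3, +2); they repeat the 3-cycle [(+3, +3, +2), (+3, +4, +1), (+3, +0, +3)].
step 8: apply (+3, +4, +1) → (14, 24, 26)
step 9: apply (+3, +0, +3) → (17, 24, 29)
step 10: apply (+3, +3, +2) → (20, 27, 31)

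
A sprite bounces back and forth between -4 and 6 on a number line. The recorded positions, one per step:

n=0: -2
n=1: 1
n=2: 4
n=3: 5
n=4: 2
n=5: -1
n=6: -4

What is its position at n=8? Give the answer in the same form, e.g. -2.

2

The value reflects between -4 and 6, moving 3 per step.
  step 7: -4 → -1
  step 8: -1 → 2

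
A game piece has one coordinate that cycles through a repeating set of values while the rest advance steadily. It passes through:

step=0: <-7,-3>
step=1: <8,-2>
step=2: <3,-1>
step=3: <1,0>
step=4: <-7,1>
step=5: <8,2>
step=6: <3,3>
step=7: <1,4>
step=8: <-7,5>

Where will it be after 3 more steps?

The first coordinate repeats the cycle [-7, 8, 3, 1] with period 4; step 11 mod 4 = 3, giving 1.
The second coordinate changes by +1 each step, so at step 11 it is -3 + 11·(1) = 8.

<1,8>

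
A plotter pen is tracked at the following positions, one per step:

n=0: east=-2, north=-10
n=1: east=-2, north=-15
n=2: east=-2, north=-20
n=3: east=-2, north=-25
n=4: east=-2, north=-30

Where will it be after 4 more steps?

Each step adds (+0, -5) to the position.
step 5: east=-2, north=-30 + (+0, -5) → east=-2, north=-35
step 6: east=-2, north=-35 + (+0, -5) → east=-2, north=-40
step 7: east=-2, north=-40 + (+0, -5) → east=-2, north=-45
step 8: east=-2, north=-45 + (+0, -5) → east=-2, north=-50

east=-2, north=-50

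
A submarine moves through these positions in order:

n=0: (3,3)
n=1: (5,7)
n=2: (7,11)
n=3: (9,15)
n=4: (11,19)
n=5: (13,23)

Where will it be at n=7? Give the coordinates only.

(17,31)

Each step adds (+2,+4) to the position.
step 6: (13,23) + (+2,+4) → (15,27)
step 7: (15,27) + (+2,+4) → (17,31)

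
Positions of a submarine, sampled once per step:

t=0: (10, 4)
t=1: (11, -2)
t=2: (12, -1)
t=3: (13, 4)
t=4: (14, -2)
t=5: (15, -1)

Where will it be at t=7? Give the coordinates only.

(17, -2)

First: linear, +1 per step → 17 at step 7.
Second: cycles through 4, -2, -1 every 3 steps. Step 7 lands at position 1 of the cycle → -2.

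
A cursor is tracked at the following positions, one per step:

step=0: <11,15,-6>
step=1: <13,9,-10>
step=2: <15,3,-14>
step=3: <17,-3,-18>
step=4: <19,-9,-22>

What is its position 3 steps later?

The position changes by <+2,-6,-4> every step.
step 5: <19,-9,-22> + <+2,-6,-4> → <21,-15,-26>
step 6: <21,-15,-26> + <+2,-6,-4> → <23,-21,-30>
step 7: <23,-21,-30> + <+2,-6,-4> → <25,-27,-34>

<25,-27,-34>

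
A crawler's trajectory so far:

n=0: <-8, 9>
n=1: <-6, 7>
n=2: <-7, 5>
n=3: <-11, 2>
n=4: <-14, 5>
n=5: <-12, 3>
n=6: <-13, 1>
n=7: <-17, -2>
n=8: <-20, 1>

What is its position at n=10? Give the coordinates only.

<-19, -3>

Differencing gives <+2, -2>, <-1, -2>, <-4, -3>, <-3, +3>, <+2, -2>, <-1, -2>, <-4, -3>, <-3, +3>. This is the pattern <+2, -2>, <-1, -2>, <-4, -3>, <-3, +3> repeated.
step 9: apply <+2, -2> → <-18, -1>
step 10: apply <-1, -2> → <-19, -3>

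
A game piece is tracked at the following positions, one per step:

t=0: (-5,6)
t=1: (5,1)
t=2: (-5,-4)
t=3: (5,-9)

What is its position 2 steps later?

(5,-19)

First: cycles through -5, 5 every 2 steps. Step 5 lands at position 1 of the cycle → 5.
Second: linear, -5 per step → -19 at step 5.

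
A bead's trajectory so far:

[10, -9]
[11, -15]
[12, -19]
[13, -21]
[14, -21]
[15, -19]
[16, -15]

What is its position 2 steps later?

Taking differences between consecutive positions: [+1, -6], [+1, -4], [+1, -2], [+1, +0], [+1, +2], [+1, +4]. These grow by [+0, +2] each step.
step 7: [16, -15] + [+1, +6] → [17, -9]
step 8: [17, -9] + [+1, +8] → [18, -1]

[18, -1]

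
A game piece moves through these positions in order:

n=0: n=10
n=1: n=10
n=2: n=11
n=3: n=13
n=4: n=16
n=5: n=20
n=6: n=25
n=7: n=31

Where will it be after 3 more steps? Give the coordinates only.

Successive displacements: +0, +1, +2, +3, +4, +5, +6 — each changes by +1.
step 8: 31 + 7 → n=38
step 9: 38 + 8 → n=46
step 10: 46 + 9 → n=55

n=55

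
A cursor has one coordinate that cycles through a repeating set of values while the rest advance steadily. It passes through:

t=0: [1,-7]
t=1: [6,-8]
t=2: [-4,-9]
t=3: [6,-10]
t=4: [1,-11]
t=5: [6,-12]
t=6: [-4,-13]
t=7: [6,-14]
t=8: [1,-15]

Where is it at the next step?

[6,-16]

First: cycles through 1, 6, -4, 6 every 4 steps. Step 9 lands at position 1 of the cycle → 6.
Second: linear, -1 per step → -16 at step 9.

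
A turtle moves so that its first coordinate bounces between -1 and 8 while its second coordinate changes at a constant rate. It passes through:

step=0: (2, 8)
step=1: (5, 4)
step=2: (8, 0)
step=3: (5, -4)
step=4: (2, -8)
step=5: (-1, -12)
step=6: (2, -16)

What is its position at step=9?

The first coordinate travels 3 per step and bounces off the walls at -1 and 8.
  step 7: 2 → 5
  step 8: 5 → 8
  step 9: 8 → 5
The second coordinate changes by -4 each step: at step 9 it is -28.

(5, -28)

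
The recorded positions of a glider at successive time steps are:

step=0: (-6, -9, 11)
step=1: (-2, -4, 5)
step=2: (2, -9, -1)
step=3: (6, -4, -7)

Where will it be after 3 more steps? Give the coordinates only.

(18, -9, -25)

The first coordinate changes by +4 each step, so at step 6 it is -6 + 6·(4) = 18.
The second coordinate repeats the cycle [-9, -4] with period 2; step 6 mod 2 = 0, giving -9.
The third coordinate changes by -6 each step, so at step 6 it is 11 + 6·(-6) = -25.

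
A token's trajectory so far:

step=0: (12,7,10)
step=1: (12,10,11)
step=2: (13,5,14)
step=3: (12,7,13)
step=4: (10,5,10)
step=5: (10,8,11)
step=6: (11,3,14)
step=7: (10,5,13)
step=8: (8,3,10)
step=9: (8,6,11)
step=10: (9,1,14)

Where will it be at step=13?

(6,4,11)

Differencing gives (+0,+3,+1), (+1,-5,+3), (-1,+2,-1), (-2,-2,-3), (+0,+3,+1), (+1,-5,+3), (-1,+2,-1), (-2,-2,-3), (+0,+3,+1), (+1,-5,+3). This is the pattern (+0,+3,+1), (+1,-5,+3), (-1,+2,-1), (-2,-2,-3) repeated.
step 11: apply (-1,+2,-1) → (8,3,13)
step 12: apply (-2,-2,-3) → (6,1,10)
step 13: apply (+0,+3,+1) → (6,4,11)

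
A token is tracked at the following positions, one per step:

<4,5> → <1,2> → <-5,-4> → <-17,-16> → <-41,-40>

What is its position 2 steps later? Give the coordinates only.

<-185,-184>

Consecutive displacements <-3,-3>, <-6,-6>, <-12,-12>, <-24,-24> scale by a factor of 2 each step.
step 5: <-41,-40> + <-48,-48> → <-89,-88>
step 6: <-89,-88> + <-96,-96> → <-185,-184>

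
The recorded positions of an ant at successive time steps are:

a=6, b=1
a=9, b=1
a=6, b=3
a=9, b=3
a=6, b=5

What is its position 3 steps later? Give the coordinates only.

a=9, b=7

Step-to-step displacements: (+3, +0), (-3, +2), (+3, +0), (-3, +2) — a repeating cycle of length 2.
step 5: apply (+3, +0) → a=9, b=5
step 6: apply (-3, +2) → a=6, b=7
step 7: apply (+3, +0) → a=9, b=7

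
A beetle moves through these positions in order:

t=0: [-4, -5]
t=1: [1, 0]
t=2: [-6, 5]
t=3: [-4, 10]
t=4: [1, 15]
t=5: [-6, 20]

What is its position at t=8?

[-6, 35]

First: cycles through -4, 1, -6 every 3 steps. Step 8 lands at position 2 of the cycle → -6.
Second: linear, +5 per step → 35 at step 8.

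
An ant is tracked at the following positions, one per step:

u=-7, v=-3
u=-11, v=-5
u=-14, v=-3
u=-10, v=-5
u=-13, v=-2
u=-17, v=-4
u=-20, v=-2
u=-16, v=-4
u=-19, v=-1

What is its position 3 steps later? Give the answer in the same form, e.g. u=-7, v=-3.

u=-22, v=-3

Step-to-step displacements: (-4, -2), (-3, +2), (+4, -2), (-3, +3), (-4, -2), (-3, +2), (+4, -2), (-3, +3) — a repeating cycle of length 4.
step 9: apply (-4, -2) → u=-23, v=-3
step 10: apply (-3, +2) → u=-26, v=-1
step 11: apply (+4, -2) → u=-22, v=-3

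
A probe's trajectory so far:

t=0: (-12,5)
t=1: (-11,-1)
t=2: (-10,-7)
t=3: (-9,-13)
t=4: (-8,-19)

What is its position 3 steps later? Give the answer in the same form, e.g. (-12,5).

(-5,-37)

The position changes by (+1,-6) every step.
step 5: (-8,-19) + (+1,-6) → (-7,-25)
step 6: (-7,-25) + (+1,-6) → (-6,-31)
step 7: (-6,-31) + (+1,-6) → (-5,-37)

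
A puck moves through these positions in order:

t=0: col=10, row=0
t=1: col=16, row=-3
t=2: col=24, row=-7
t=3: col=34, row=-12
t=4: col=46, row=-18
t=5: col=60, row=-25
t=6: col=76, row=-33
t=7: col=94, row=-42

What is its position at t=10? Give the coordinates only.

col=160, row=-75

First differences are (+6, -3), (+8, -4), (+10, -5), (+12, -6), (+14, -7), (+16, -8), (+18, -9); their common second difference is (+2, -1) (constant acceleration).
step 8: col=94, row=-42 + (+20, -10) → col=114, row=-52
step 9: col=114, row=-52 + (+22, -11) → col=136, row=-63
step 10: col=136, row=-63 + (+24, -12) → col=160, row=-75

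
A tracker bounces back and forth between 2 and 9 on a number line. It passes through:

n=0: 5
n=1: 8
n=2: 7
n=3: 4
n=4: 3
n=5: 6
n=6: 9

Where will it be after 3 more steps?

The value travels 3 per step and bounces off the walls at 2 and 9.
  step 7: 9 → 6
  step 8: 6 → 3
  step 9: 3 → 4

4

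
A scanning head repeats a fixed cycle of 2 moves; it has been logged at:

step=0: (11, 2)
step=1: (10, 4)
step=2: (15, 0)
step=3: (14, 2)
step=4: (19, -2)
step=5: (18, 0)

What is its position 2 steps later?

(22, -2)

The moves between consecutive positions are (-1, +2), (+5, -4), (-1, +2), (+5, -4), (-1, +2); they repeat the 2-cycle [(-1, +2), (+5, -4)].
step 6: apply (+5, -4) → (23, -4)
step 7: apply (-1, +2) → (22, -2)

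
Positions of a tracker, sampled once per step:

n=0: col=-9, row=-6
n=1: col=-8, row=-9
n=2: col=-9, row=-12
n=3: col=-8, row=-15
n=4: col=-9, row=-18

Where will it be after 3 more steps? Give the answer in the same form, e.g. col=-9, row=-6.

Col: cycles through -9, -8 every 2 steps. Step 7 lands at position 1 of the cycle → -8.
Row: linear, -3 per step → -27 at step 7.

col=-8, row=-27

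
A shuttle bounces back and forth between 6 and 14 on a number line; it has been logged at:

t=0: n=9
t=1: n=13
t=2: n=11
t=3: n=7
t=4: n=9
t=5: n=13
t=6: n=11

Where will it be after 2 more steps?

n=9

The value travels 4 per step and bounces off the walls at 6 and 14.
  step 7: 11 → 7
  step 8: 7 → 9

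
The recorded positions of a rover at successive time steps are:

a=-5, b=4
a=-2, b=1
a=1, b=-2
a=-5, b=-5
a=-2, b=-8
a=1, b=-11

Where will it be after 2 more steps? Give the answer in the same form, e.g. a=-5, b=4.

A: cycles through -5, -2, 1 every 3 steps. Step 7 lands at position 1 of the cycle → -2.
B: linear, -3 per step → -17 at step 7.

a=-2, b=-17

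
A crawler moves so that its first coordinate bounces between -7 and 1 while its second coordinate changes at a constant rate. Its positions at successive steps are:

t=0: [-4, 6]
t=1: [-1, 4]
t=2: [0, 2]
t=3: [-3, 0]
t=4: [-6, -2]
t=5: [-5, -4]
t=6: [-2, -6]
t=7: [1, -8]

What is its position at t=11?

[-3, -16]

The first coordinate travels 3 per step and bounces off the walls at -7 and 1.
  step 8: 1 → -2
  step 9: -2 → -5
  step 10: -5 → -6
  step 11: -6 → -3
The second coordinate changes by -2 each step: at step 11 it is -16.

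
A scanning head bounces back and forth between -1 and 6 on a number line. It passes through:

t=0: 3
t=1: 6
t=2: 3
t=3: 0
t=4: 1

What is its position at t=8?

-1

The value travels 3 per step and bounces off the walls at -1 and 6.
  step 5: 1 → 4
  step 6: 4 → 5
  step 7: 5 → 2
  step 8: 2 → -1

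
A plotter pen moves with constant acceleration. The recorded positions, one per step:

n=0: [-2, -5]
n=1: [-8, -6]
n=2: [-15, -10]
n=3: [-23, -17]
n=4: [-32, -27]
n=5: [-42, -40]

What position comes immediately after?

Successive displacements: [-6, -1], [-7, -4], [-8, -7], [-9, -10], [-10, -13] — each changes by [-1, -3].
step 6: [-42, -40] + [-11, -16] → [-53, -56]

[-53, -56]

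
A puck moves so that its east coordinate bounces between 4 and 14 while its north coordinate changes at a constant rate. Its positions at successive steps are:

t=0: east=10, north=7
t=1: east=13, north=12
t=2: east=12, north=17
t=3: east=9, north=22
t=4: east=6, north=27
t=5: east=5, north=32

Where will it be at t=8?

The east coordinate reflects between 4 and 14, moving 3 per step.
  step 6: 5 → 8
  step 7: 8 → 11
  step 8: 11 → 14
The north coordinate changes by +5 each step: at step 8 it is 47.

east=14, north=47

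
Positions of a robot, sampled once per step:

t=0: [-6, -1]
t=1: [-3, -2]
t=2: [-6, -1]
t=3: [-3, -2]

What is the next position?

The jumps are [+3, -1], [-3, +1], [+3, -1] — a geometric progression with ratio -1.
step 4: [-3, -2] + [-3, +1] → [-6, -1]

[-6, -1]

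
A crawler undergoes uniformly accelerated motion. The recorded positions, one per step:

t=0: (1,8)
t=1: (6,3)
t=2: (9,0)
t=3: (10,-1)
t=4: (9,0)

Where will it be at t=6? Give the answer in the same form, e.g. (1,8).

(1,8)

Taking differences between consecutive positions: (+5,-5), (+3,-3), (+1,-1), (-1,+1). These grow by (-2,+2) each step.
step 5: (9,0) + (-3,+3) → (6,3)
step 6: (6,3) + (-5,+5) → (1,8)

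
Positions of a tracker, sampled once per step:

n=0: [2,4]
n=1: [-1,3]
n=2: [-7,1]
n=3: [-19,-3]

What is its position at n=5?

Consecutive displacements [-3,-1], [-6,-2], [-12,-4] scale by a factor of 2 each step.
step 4: [-19,-3] + [-24,-8] → [-43,-11]
step 5: [-43,-11] + [-48,-16] → [-91,-27]

[-91,-27]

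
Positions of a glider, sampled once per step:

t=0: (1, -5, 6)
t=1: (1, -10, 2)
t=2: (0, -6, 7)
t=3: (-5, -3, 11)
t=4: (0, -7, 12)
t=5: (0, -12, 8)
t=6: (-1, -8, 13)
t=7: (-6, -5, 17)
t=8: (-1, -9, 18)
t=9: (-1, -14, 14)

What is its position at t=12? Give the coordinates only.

(-2, -11, 24)

The moves between consecutive positions are (+0, -5, -4), (-1, +4, +5), (-5, +3, +4), (+5, -4, +1), (+0, -5, -4), (-1, +4, +5), (-5, +3, +4), (+5, -4, +1), (+0, -5, -4); they repeat the 4-cycle [(+0, -5, -4), (-1, +4, +5), (-5, +3, +4), (+5, -4, +1)].
step 10: apply (-1, +4, +5) → (-2, -10, 19)
step 11: apply (-5, +3, +4) → (-7, -7, 23)
step 12: apply (+5, -4, +1) → (-2, -11, 24)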